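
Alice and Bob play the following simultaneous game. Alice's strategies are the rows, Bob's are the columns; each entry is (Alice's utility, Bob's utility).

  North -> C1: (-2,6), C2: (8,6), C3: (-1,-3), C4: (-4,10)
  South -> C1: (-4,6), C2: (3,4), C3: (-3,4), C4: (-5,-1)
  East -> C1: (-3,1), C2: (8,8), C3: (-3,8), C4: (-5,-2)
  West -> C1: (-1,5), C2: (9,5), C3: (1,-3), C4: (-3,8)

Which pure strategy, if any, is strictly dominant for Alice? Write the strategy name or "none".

West vs North: C1: -1>-2, C2: 9>8, C3: 1>-1, C4: -3>-4.
West vs South: C1: -1>-4, C2: 9>3, C3: 1>-3, C4: -3>-5.
West vs East: C1: -1>-3, C2: 9>8, C3: 1>-3, C4: -3>-5.
West strictly beats every other strategy against every opponent action, so it is strictly dominant.

West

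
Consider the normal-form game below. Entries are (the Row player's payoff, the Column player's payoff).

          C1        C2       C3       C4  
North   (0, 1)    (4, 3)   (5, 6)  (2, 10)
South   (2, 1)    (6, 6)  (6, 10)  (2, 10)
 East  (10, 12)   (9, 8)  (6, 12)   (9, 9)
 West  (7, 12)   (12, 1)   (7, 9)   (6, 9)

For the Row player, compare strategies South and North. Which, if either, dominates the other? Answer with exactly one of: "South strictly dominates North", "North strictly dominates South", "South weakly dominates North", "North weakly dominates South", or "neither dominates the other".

South weakly dominates North

South's payoffs vs North's, by the Column player's action — C1: 2>0, C2: 6>4, C3: 6>5, C4: 2=2.
South is at least as good everywhere and strictly better somewhere (tied only at C4), so South weakly but not strictly dominates North.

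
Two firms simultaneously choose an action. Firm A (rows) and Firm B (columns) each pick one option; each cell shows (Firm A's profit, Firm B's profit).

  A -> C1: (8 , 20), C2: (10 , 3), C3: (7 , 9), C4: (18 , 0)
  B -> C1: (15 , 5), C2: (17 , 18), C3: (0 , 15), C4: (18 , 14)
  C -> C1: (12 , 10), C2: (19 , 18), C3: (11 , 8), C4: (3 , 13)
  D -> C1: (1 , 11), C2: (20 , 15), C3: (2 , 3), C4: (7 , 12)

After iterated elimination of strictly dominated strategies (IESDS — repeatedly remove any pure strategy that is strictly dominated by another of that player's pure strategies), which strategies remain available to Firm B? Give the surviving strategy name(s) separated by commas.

C2

Firm B's strategy C4 is strictly dominated by C2 (A: 3>0, B: 18>14, C: 18>13, D: 15>12) and is removed.
For Firm A, C strictly dominates A on the remaining columns (C1: 12>8, C2: 19>10, C3: 11>7); eliminate A.
Column C1 is eliminated: C2 beats it against every remaining row (B: 18>5, C: 18>10, D: 15>11).
For Firm A, C strictly dominates B on the remaining columns (C2: 19>17, C3: 11>0); eliminate B.
For Firm B, C2 strictly dominates C3 on the remaining rows (C: 18>8, D: 15>3); eliminate C3.
Firm A's strategy C is strictly dominated by D (C2: 20>19) and is removed.
Among the remaining strategies, none is strictly dominated by another pure strategy of the same player, so the elimination stops.
Surviving strategies — Firm A: {D}; Firm B: {C2}.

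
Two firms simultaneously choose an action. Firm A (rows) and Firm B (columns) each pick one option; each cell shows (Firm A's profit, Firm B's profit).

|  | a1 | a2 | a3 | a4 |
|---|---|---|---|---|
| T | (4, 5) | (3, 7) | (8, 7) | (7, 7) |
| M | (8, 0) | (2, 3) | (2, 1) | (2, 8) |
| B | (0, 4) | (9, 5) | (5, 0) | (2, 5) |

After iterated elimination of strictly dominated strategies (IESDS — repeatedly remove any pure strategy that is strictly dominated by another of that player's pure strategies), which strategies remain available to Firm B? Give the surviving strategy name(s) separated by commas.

Firm B's strategy a1 is strictly dominated by a2 (T: 7>5, M: 3>0, B: 5>4) and is removed.
Firm A's strategy M is strictly dominated by T (a2: 3>2, a3: 8>2, a4: 7>2) and is removed.
Among the remaining strategies, none is strictly dominated by another pure strategy of the same player, so the elimination stops.
Surviving strategies — Firm A: {T, B}; Firm B: {a2, a3, a4}.

a2, a3, a4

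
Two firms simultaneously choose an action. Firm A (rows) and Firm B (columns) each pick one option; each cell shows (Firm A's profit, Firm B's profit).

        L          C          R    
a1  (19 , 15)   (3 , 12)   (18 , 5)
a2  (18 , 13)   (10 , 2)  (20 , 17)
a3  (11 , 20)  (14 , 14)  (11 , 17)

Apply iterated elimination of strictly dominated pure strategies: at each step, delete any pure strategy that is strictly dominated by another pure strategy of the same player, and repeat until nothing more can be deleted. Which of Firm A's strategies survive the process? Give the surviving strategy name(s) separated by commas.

For Firm B, L strictly dominates C on the remaining rows (a1: 15>12, a2: 13>2, a3: 20>14); eliminate C.
Firm A's strategy a3 is strictly dominated by a1 (L: 19>11, R: 18>11) and is removed.
Among the remaining strategies, none is strictly dominated by another pure strategy of the same player, so the elimination stops.
Surviving strategies — Firm A: {a1, a2}; Firm B: {L, R}.

a1, a2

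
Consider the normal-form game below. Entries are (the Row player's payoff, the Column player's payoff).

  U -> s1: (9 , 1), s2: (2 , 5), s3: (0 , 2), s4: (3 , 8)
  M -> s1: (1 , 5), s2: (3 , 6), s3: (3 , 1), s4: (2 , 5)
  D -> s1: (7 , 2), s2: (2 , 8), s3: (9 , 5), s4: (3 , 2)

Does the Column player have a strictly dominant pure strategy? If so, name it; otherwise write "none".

none

s1 fails to dominate s2 at U (1<5).
s2 fails to dominate s4 at U (5<8).
s3 fails to dominate s1 at M (1<5).
s4 fails to dominate s1 at M (5=5).
No single strategy dominates all the others.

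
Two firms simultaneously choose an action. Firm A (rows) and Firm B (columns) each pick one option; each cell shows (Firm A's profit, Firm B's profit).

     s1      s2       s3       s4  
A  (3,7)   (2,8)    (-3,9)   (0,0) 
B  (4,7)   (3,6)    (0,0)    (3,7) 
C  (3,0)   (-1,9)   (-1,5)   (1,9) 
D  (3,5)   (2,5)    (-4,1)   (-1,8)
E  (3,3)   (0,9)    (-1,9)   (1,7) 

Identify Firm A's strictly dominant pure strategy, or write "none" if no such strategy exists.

B

B vs A: s1: 4>3, s2: 3>2, s3: 0>-3, s4: 3>0.
B vs C: s1: 4>3, s2: 3>-1, s3: 0>-1, s4: 3>1.
B vs D: s1: 4>3, s2: 3>2, s3: 0>-4, s4: 3>-1.
B vs E: s1: 4>3, s2: 3>0, s3: 0>-1, s4: 3>1.
B strictly beats every other strategy against every opponent action, so it is strictly dominant.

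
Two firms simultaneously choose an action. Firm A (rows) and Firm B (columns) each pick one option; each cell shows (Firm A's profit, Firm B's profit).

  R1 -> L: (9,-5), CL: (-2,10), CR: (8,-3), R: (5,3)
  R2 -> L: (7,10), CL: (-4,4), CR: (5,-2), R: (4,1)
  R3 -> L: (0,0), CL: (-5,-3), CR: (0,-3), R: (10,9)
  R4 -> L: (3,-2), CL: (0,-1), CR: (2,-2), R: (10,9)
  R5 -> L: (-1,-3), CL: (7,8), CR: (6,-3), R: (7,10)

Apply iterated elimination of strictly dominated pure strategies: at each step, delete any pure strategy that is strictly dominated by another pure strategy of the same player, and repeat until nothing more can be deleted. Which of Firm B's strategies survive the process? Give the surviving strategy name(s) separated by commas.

R

Firm A's strategy R2 is strictly dominated by R1 (L: 9>7, CL: -2>-4, CR: 8>5, R: 5>4) and is removed.
Firm B's strategy L is strictly dominated by R (R1: 3>-5, R3: 9>0, R4: 9>-2, R5: 10>-3) and is removed.
Column CR is eliminated: R beats it against every remaining row (R1: 3>-3, R3: 9>-3, R4: 9>-2, R5: 10>-3).
For Firm A, R4 strictly dominates R1 on the remaining columns (CL: 0>-2, R: 10>5); eliminate R1.
For Firm B, R strictly dominates CL on the remaining rows (R3: 9>-3, R4: 9>-1, R5: 10>8); eliminate CL.
Row R5 is eliminated: R3 beats it against every remaining column (R: 10>7).
Among the remaining strategies, none is strictly dominated by another pure strategy of the same player, so the elimination stops.
Surviving strategies — Firm A: {R3, R4}; Firm B: {R}.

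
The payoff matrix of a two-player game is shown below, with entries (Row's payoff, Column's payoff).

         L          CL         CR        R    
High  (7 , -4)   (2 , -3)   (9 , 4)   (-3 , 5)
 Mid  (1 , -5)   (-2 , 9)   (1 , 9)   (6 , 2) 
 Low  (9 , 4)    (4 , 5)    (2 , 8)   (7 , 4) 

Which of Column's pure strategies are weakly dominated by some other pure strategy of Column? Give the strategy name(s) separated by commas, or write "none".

L is weakly dominated by CL (High: -3>-4, Mid: 9>-5, Low: 5>4).
CL: dominated, since CR does at least as well everywhere (High: 4>-3, Mid: 9=9, Low: 8>5).
Nothing dominates CR: L at High (4>-4); CL at High (4>-3); R at Mid (9>2).
R: no other strategy beats it everywhere (L at High (5>-4); CL at High (5>-3); CR at High (5>4)).

L, CL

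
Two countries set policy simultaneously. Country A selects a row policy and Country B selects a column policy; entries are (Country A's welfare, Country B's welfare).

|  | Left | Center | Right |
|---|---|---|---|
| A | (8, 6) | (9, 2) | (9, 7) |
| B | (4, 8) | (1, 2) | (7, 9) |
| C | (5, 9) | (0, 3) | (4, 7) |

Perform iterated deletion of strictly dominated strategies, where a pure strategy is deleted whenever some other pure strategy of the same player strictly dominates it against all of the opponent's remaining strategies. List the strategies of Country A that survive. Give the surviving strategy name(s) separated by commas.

Row B is eliminated: A beats it against every remaining column (Left: 8>4, Center: 9>1, Right: 9>7).
For Country A, A strictly dominates C on the remaining columns (Left: 8>5, Center: 9>0, Right: 9>4); eliminate C.
Country B's strategy Left is strictly dominated by Right (A: 7>6) and is removed.
Column Center is eliminated: Right beats it against every remaining row (A: 7>2).
Among the remaining strategies, none is strictly dominated by another pure strategy of the same player, so the elimination stops.
Surviving strategies — Country A: {A}; Country B: {Right}.

A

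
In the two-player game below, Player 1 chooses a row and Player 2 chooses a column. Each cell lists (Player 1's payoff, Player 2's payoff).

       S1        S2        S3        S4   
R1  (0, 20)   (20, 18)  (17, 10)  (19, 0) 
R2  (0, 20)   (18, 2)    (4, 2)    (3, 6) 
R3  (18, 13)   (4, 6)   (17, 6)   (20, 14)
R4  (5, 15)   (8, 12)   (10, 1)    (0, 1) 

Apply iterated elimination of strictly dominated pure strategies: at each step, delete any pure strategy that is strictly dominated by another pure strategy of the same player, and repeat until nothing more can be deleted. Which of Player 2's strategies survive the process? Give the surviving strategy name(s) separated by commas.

Player 2's strategy S2 is strictly dominated by S1 (R1: 20>18, R2: 20>2, R3: 13>6, R4: 15>12) and is removed.
Row R2 is eliminated: R3 beats it against every remaining column (S1: 18>0, S3: 17>4, S4: 20>3).
Player 1's strategy R4 is strictly dominated by R3 (S1: 18>5, S3: 17>10, S4: 20>0) and is removed.
For Player 2, S1 strictly dominates S3 on the remaining rows (R1: 20>10, R3: 13>6); eliminate S3.
Player 1's strategy R1 is strictly dominated by R3 (S1: 18>0, S4: 20>19) and is removed.
Player 2's strategy S1 is strictly dominated by S4 (R3: 14>13) and is removed.
Among the remaining strategies, none is strictly dominated by another pure strategy of the same player, so the elimination stops.
Surviving strategies — Player 1: {R3}; Player 2: {S4}.

S4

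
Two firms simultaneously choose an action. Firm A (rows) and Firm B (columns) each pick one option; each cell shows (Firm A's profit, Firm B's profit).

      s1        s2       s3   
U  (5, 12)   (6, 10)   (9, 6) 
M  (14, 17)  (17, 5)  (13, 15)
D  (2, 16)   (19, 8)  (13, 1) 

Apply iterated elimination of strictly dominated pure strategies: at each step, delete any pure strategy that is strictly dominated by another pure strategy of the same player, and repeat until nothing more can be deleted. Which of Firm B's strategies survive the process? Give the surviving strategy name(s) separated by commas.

Row U is eliminated: M beats it against every remaining column (s1: 14>5, s2: 17>6, s3: 13>9).
Firm B's strategy s2 is strictly dominated by s1 (M: 17>5, D: 16>8) and is removed.
Column s3 is eliminated: s1 beats it against every remaining row (M: 17>15, D: 16>1).
Row D is eliminated: M beats it against every remaining column (s1: 14>2).
Among the remaining strategies, none is strictly dominated by another pure strategy of the same player, so the elimination stops.
Surviving strategies — Firm A: {M}; Firm B: {s1}.

s1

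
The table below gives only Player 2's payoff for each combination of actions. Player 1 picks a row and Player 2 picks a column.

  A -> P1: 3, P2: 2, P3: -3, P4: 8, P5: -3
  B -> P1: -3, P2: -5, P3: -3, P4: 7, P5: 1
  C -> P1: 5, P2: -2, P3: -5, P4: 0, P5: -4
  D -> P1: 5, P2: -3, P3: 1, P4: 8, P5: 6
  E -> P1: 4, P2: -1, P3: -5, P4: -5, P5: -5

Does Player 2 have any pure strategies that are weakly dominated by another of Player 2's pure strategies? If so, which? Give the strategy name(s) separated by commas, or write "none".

P2, P3, P5

Nothing dominates P1: P2 at A (3>2); P3 at A (3>-3); P4 at C (5>0); P5 at A (3>-3).
P2: dominated, since P1 does at least as well everywhere (A: 3>2, B: -3>-5, C: 5>-2, D: 5>-3, E: 4>-1).
P1 weakly dominates P3 — A: 3>-3, B: -3=-3, C: 5>-5, D: 5>1, E: 4>-5.
P4 is not dominated — it holds its own against P1 at A (8>3); P2 at A (8>2); P3 at A (8>-3); P5 at A (8>-3).
P5: dominated, since P4 does at least as well everywhere (A: 8>-3, B: 7>1, C: 0>-4, D: 8>6, E: -5=-5).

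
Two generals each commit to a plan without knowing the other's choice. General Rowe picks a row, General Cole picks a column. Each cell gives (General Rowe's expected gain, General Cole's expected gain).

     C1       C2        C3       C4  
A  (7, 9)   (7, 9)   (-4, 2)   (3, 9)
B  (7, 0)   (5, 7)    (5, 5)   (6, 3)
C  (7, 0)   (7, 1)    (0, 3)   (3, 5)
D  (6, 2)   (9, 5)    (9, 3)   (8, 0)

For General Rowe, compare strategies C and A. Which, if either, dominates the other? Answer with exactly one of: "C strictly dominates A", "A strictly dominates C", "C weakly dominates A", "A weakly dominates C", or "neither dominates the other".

Compare C to A across every action of General Cole: C1: 7=7, C2: 7=7, C3: 0>-4, C4: 3=3.
C is at least as good everywhere and strictly better somewhere (tied only at C1, C2, C4), so C weakly but not strictly dominates A.

C weakly dominates A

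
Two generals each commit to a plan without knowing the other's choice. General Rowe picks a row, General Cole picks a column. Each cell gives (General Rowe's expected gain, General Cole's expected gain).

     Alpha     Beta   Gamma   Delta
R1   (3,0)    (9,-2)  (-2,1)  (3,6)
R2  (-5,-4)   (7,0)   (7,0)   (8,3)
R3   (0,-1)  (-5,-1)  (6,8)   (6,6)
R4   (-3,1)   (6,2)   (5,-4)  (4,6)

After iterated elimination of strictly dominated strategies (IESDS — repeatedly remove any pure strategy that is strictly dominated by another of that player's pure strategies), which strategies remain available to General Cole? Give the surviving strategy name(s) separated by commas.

Delta

Column Alpha is eliminated: Delta beats it against every remaining row (R1: 6>0, R2: 3>-4, R3: 6>-1, R4: 6>1).
Row R3 is eliminated: R2 beats it against every remaining column (Beta: 7>-5, Gamma: 7>6, Delta: 8>6).
For General Rowe, R2 strictly dominates R4 on the remaining columns (Beta: 7>6, Gamma: 7>5, Delta: 8>4); eliminate R4.
General Cole's strategy Beta is strictly dominated by Delta (R1: 6>-2, R2: 3>0) and is removed.
Row R1 is eliminated: R2 beats it against every remaining column (Gamma: 7>-2, Delta: 8>3).
For General Cole, Delta strictly dominates Gamma on the remaining rows (R2: 3>0); eliminate Gamma.
Among the remaining strategies, none is strictly dominated by another pure strategy of the same player, so the elimination stops.
Surviving strategies — General Rowe: {R2}; General Cole: {Delta}.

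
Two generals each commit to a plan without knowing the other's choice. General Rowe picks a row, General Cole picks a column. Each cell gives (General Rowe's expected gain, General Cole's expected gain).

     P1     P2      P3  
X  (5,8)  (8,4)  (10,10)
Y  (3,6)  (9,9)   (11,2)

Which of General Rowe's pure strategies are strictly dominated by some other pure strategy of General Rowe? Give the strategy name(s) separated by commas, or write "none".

none

Nothing dominates X: Y at P1 (5>3).
Y: no other strategy beats it everywhere (X at P2 (9>8)).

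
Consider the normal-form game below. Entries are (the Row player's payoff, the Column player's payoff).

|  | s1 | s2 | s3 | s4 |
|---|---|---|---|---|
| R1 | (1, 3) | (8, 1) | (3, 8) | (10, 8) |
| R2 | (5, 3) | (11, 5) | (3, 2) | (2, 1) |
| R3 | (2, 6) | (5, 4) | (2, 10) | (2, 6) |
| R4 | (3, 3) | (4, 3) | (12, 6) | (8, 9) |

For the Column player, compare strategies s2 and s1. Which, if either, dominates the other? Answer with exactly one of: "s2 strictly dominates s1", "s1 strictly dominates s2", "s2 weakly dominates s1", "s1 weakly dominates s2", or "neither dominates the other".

s2's payoffs vs s1's, by the Row player's action — R1: 1<3, R2: 5>3, R3: 4<6, R4: 3=3.
s2 does better at R2 but worse at R1, R3; neither strategy dominates the other.

neither dominates the other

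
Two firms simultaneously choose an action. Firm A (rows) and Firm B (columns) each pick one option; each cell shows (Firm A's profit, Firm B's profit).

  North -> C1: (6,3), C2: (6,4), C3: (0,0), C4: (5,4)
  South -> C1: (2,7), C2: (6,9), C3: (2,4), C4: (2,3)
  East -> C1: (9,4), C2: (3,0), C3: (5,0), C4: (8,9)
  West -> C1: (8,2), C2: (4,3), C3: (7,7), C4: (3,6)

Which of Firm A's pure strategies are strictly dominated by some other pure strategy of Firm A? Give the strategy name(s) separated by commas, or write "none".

none

North is not dominated — it holds its own against South at C1 (6>2); East at C2 (6>3); West at C2 (6>4).
South is not dominated — it holds its own against North at C2 (6=6); East at C2 (6>3); West at C2 (6>4).
Nothing dominates East: North at C1 (9>6); South at C1 (9>2); West at C1 (9>8).
Nothing dominates West: North at C1 (8>6); South at C1 (8>2); East at C2 (4>3).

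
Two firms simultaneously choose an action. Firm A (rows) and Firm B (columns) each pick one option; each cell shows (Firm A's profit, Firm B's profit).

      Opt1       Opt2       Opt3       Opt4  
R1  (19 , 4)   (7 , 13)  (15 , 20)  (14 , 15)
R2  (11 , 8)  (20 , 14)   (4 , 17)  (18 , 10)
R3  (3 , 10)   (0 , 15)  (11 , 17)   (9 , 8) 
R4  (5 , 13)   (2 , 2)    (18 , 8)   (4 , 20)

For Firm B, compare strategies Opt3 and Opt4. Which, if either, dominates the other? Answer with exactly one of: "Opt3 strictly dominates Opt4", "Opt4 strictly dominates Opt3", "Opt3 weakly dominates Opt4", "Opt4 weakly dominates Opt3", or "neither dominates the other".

Compare Opt3 to Opt4 across each opponent action: R1: 20>15, R2: 17>10, R3: 17>8, R4: 8<20.
Opt3 does better at R1, R2, R3 but worse at R4; neither strategy dominates the other.

neither dominates the other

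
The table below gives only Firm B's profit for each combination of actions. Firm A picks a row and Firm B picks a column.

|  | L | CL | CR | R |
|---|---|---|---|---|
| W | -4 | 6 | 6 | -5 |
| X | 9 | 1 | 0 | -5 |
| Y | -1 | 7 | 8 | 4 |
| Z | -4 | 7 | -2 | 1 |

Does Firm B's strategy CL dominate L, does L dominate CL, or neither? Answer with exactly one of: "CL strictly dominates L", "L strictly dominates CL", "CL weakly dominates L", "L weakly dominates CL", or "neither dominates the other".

neither dominates the other

Compare CL to L across each choice by Firm A: W: 6>-4, X: 1<9, Y: 7>-1, Z: 7>-4.
CL does better at W, Y, Z but worse at X; neither strategy dominates the other.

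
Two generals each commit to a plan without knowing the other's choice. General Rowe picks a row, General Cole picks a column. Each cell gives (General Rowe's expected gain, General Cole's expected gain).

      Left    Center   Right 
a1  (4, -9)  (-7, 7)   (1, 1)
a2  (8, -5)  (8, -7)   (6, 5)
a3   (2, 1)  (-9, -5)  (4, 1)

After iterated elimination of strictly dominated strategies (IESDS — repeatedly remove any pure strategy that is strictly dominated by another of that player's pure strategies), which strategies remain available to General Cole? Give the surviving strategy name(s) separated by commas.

Right

Row a1 is eliminated: a2 beats it against every remaining column (Left: 8>4, Center: 8>-7, Right: 6>1).
General Rowe's strategy a3 is strictly dominated by a2 (Left: 8>2, Center: 8>-9, Right: 6>4) and is removed.
Column Left is eliminated: Right beats it against every remaining row (a2: 5>-5).
General Cole's strategy Center is strictly dominated by Right (a2: 5>-7) and is removed.
Among the remaining strategies, none is strictly dominated by another pure strategy of the same player, so the elimination stops.
Surviving strategies — General Rowe: {a2}; General Cole: {Right}.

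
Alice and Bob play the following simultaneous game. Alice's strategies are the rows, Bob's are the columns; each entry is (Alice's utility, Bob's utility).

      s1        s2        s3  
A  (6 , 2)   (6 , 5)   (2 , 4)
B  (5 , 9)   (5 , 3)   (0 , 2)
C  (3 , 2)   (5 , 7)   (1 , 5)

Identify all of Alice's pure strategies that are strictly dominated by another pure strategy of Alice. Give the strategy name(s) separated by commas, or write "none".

B, C

A is not dominated — it holds its own against B at s1 (6>5); C at s1 (6>3).
B: dominated, since A does at least as well everywhere (s1: 6>5, s2: 6>5, s3: 2>0).
A strictly dominates C — s1: 6>3, s2: 6>5, s3: 2>1.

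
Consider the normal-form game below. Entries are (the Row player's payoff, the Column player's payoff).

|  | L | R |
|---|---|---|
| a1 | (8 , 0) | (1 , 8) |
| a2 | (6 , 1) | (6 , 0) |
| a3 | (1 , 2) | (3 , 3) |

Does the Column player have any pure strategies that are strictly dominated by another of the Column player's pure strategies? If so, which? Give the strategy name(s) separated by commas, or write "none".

Nothing dominates L: R at a2 (1>0).
R is not dominated — it holds its own against L at a1 (8>0).

none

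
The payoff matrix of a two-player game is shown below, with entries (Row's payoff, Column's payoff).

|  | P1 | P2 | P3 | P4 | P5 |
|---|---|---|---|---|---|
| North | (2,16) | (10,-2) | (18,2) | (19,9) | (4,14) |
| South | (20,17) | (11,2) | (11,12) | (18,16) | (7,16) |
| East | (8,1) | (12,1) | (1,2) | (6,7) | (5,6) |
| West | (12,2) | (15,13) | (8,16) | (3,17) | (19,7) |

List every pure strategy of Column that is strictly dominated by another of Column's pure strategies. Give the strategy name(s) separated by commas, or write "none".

P2, P3

P1 is not dominated — it holds its own against P2 at North (16>-2); P3 at North (16>2); P4 at North (16>9); P5 at North (16>14).
P3 strictly dominates P2 — North: 2>-2, South: 12>2, East: 2>1, West: 16>13.
P4 strictly dominates P3 — North: 9>2, South: 16>12, East: 7>2, West: 17>16.
P4: no other strategy beats it everywhere (P1 at East (7>1); P2 at North (9>-2); P3 at North (9>2); P5 at South (16=16)).
P5: no other strategy beats it everywhere (P1 at East (6>1); P2 at North (14>-2); P3 at North (14>2); P4 at North (14>9)).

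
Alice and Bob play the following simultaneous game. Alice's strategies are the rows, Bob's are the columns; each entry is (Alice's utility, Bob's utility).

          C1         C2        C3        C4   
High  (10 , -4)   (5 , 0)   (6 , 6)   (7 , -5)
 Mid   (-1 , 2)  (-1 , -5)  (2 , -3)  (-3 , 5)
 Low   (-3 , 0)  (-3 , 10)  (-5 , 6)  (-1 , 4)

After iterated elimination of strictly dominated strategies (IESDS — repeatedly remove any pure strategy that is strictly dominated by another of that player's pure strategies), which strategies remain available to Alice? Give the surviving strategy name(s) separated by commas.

High

Row Mid is eliminated: High beats it against every remaining column (C1: 10>-1, C2: 5>-1, C3: 6>2, C4: 7>-3).
For Alice, High strictly dominates Low on the remaining columns (C1: 10>-3, C2: 5>-3, C3: 6>-5, C4: 7>-1); eliminate Low.
For Bob, C2 strictly dominates C1 on the remaining rows (High: 0>-4); eliminate C1.
For Bob, C3 strictly dominates C2 on the remaining rows (High: 6>0); eliminate C2.
Column C4 is eliminated: C3 beats it against every remaining row (High: 6>-5).
Among the remaining strategies, none is strictly dominated by another pure strategy of the same player, so the elimination stops.
Surviving strategies — Alice: {High}; Bob: {C3}.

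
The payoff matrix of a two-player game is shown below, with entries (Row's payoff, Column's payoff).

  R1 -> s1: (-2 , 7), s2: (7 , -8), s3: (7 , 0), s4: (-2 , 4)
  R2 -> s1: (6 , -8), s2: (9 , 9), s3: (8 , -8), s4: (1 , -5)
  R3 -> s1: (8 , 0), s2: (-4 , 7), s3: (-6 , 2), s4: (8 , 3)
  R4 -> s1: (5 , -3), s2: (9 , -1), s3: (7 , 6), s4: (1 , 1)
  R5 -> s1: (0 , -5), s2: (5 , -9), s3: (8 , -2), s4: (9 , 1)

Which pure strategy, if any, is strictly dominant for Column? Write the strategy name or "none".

none

s1 fails to dominate s2 at R2 (-8<9).
s2 fails to dominate s1 at R1 (-8<7).
s3 fails to dominate s1 at R1 (0<7).
s4 fails to dominate s1 at R1 (4<7).
No single strategy dominates all the others.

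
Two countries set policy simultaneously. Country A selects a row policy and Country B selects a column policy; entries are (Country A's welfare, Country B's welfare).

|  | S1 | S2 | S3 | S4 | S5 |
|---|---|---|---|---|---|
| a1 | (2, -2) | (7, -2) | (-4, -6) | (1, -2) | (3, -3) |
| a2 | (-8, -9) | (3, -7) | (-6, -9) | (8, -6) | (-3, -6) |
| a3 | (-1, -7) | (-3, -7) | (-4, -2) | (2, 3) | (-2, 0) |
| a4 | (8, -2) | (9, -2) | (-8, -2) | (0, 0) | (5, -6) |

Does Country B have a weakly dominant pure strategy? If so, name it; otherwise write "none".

S4

S4 vs S1: a1: -2=-2, a2: -6>-9, a3: 3>-7, a4: 0>-2.
S4 vs S2: a1: -2=-2, a2: -6>-7, a3: 3>-7, a4: 0>-2.
S4 vs S3: a1: -2>-6, a2: -6>-9, a3: 3>-2, a4: 0>-2.
S4 vs S5: a1: -2>-3, a2: -6=-6, a3: 3>0, a4: 0>-6.
S4 is at least as good as every other strategy against every opponent action, so it is weakly dominant.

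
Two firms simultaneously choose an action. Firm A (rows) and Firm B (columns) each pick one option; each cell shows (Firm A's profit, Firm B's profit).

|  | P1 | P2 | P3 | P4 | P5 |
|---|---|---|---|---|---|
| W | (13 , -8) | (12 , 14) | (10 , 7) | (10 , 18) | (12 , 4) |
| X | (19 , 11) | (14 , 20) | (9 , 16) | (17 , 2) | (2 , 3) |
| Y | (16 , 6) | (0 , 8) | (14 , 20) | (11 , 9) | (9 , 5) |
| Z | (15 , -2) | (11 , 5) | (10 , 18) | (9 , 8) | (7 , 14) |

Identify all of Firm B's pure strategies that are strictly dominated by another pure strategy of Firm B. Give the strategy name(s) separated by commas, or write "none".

P1, P5

P1 is strictly dominated by P2 (W: 14>-8, X: 20>11, Y: 8>6, Z: 5>-2).
P2: no other strategy beats it everywhere (P1 at W (14>-8); P3 at W (14>7); P4 at X (20>2); P5 at W (14>4)).
P3: no other strategy beats it everywhere (P1 at W (7>-8); P2 at Y (20>8); P4 at X (16>2); P5 at W (7>4)).
P4 is not dominated — it holds its own against P1 at W (18>-8); P2 at W (18>14); P3 at W (18>7); P5 at W (18>4).
P5 is strictly dominated by P3 (W: 7>4, X: 16>3, Y: 20>5, Z: 18>14).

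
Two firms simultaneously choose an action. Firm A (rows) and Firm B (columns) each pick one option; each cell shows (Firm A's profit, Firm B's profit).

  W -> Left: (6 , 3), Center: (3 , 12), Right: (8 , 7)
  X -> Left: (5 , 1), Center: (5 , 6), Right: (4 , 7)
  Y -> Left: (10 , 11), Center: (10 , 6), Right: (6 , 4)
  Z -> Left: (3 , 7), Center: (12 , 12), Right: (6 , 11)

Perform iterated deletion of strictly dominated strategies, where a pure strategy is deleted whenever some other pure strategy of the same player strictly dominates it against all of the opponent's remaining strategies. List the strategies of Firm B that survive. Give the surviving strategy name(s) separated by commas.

Firm A's strategy X is strictly dominated by Y (Left: 10>5, Center: 10>5, Right: 6>4) and is removed.
For Firm B, Center strictly dominates Right on the remaining rows (W: 12>7, Y: 6>4, Z: 12>11); eliminate Right.
For Firm A, Y strictly dominates W on the remaining columns (Left: 10>6, Center: 10>3); eliminate W.
Among the remaining strategies, none is strictly dominated by another pure strategy of the same player, so the elimination stops.
Surviving strategies — Firm A: {Y, Z}; Firm B: {Left, Center}.

Left, Center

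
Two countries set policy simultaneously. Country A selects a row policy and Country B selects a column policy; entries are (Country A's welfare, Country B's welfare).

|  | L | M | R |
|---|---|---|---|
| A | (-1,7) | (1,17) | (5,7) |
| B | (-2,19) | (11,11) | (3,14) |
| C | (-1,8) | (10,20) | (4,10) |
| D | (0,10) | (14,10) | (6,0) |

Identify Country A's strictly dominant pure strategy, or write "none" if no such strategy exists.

D

D vs A: L: 0>-1, M: 14>1, R: 6>5.
D vs B: L: 0>-2, M: 14>11, R: 6>3.
D vs C: L: 0>-1, M: 14>10, R: 6>4.
D strictly beats every other strategy against every opponent action, so it is strictly dominant.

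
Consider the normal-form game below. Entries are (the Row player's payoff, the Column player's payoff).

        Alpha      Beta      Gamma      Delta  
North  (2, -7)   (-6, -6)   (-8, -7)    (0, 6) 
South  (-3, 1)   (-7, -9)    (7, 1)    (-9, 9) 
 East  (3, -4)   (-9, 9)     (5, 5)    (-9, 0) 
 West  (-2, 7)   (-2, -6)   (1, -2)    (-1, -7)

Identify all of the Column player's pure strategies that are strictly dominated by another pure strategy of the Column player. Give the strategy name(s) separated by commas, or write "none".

Alpha is not dominated — it holds its own against Beta at South (1>-9); Gamma at North (-7=-7); Delta at West (7>-7).
Beta: no other strategy beats it everywhere (Alpha at North (-6>-7); Gamma at North (-6>-7); Delta at East (9>0)).
Gamma: no other strategy beats it everywhere (Alpha at North (-7=-7); Beta at South (1>-9); Delta at East (5>0)).
Delta is not dominated — it holds its own against Alpha at North (6>-7); Beta at North (6>-6); Gamma at North (6>-7).

none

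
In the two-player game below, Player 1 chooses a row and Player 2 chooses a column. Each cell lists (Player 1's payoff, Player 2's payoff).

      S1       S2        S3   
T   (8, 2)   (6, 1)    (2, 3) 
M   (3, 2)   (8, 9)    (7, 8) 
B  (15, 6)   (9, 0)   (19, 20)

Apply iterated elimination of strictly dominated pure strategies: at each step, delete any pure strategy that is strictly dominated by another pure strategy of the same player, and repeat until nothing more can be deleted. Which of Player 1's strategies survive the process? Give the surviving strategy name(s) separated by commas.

B

Row T is eliminated: B beats it against every remaining column (S1: 15>8, S2: 9>6, S3: 19>2).
Player 1's strategy M is strictly dominated by B (S1: 15>3, S2: 9>8, S3: 19>7) and is removed.
Column S1 is eliminated: S3 beats it against every remaining row (B: 20>6).
Player 2's strategy S2 is strictly dominated by S3 (B: 20>0) and is removed.
Among the remaining strategies, none is strictly dominated by another pure strategy of the same player, so the elimination stops.
Surviving strategies — Player 1: {B}; Player 2: {S3}.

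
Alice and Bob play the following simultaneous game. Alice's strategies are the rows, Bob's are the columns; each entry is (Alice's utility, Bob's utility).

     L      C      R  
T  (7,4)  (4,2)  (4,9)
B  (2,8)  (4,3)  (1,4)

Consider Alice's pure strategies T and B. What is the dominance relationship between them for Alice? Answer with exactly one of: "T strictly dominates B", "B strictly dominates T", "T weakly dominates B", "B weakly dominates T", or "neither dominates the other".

T weakly dominates B

Compare T to B across each choice by Bob: L: 7>2, C: 4=4, R: 4>1.
T is at least as good everywhere and strictly better somewhere (tied only at C), so T weakly but not strictly dominates B.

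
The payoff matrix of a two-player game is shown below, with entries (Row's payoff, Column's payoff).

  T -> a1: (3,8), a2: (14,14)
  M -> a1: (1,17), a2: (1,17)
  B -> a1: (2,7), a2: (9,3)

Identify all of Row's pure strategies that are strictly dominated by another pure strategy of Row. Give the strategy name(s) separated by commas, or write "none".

T: no other strategy beats it everywhere (M at a1 (3>1); B at a1 (3>2)).
M: dominated, since T does at least as well everywhere (a1: 3>1, a2: 14>1).
B: dominated, since T does at least as well everywhere (a1: 3>2, a2: 14>9).

M, B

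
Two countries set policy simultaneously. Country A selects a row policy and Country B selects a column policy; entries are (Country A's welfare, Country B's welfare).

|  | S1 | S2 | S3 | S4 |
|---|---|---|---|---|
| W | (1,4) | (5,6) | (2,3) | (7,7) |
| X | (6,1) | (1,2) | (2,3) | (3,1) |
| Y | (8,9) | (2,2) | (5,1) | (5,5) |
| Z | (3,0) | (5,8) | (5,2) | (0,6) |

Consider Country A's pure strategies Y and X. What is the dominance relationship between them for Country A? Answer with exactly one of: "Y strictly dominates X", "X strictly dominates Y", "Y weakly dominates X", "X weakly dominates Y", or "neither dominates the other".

Y's payoffs vs X's, by Country B's action — S1: 8>6, S2: 2>1, S3: 5>2, S4: 5>3.
Y gives a strictly higher payoff against every action of Country B, so Y strictly dominates X.

Y strictly dominates X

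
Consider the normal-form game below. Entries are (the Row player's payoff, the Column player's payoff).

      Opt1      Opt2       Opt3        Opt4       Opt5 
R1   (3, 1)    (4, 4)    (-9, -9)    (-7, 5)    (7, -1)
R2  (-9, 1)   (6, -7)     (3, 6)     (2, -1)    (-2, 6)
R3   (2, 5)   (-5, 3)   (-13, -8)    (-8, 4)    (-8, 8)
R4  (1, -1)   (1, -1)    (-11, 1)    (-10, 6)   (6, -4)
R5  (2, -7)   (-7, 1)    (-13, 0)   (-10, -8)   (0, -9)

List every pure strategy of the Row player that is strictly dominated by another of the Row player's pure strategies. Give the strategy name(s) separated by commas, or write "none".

R1: no other strategy beats it everywhere (R2 at Opt1 (3>-9); R3 at Opt1 (3>2); R4 at Opt1 (3>1); R5 at Opt1 (3>2)).
R2: no other strategy beats it everywhere (R1 at Opt2 (6>4); R3 at Opt2 (6>-5); R4 at Opt2 (6>1); R5 at Opt2 (6>-7)).
R1 strictly dominates R3 — Opt1: 3>2, Opt2: 4>-5, Opt3: -9>-13, Opt4: -7>-8, Opt5: 7>-8.
R1 strictly dominates R4 — Opt1: 3>1, Opt2: 4>1, Opt3: -9>-11, Opt4: -7>-10, Opt5: 7>6.
R5: dominated, since R1 does at least as well everywhere (Opt1: 3>2, Opt2: 4>-7, Opt3: -9>-13, Opt4: -7>-10, Opt5: 7>0).

R3, R4, R5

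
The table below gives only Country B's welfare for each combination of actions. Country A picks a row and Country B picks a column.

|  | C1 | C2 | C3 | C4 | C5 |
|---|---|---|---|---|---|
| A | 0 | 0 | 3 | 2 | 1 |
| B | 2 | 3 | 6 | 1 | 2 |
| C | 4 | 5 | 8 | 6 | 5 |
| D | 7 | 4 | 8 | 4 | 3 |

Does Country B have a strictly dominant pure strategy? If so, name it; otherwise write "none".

C3 vs C1: A: 3>0, B: 6>2, C: 8>4, D: 8>7.
C3 vs C2: A: 3>0, B: 6>3, C: 8>5, D: 8>4.
C3 vs C4: A: 3>2, B: 6>1, C: 8>6, D: 8>4.
C3 vs C5: A: 3>1, B: 6>2, C: 8>5, D: 8>3.
C3 strictly beats every other strategy against every opponent action, so it is strictly dominant.

C3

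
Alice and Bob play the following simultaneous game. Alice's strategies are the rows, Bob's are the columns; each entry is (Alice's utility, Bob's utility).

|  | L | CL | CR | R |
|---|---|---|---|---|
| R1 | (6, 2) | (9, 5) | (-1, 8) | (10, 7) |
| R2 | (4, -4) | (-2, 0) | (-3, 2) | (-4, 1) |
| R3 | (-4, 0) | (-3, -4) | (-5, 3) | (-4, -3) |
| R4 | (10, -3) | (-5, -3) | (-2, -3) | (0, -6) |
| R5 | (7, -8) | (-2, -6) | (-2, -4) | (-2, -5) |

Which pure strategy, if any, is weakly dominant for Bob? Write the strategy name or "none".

CR vs L: R1: 8>2, R2: 2>-4, R3: 3>0, R4: -3=-3, R5: -4>-8.
CR vs CL: R1: 8>5, R2: 2>0, R3: 3>-4, R4: -3=-3, R5: -4>-6.
CR vs R: R1: 8>7, R2: 2>1, R3: 3>-3, R4: -3>-6, R5: -4>-5.
CR is at least as good as every other strategy against every opponent action, so it is weakly dominant.

CR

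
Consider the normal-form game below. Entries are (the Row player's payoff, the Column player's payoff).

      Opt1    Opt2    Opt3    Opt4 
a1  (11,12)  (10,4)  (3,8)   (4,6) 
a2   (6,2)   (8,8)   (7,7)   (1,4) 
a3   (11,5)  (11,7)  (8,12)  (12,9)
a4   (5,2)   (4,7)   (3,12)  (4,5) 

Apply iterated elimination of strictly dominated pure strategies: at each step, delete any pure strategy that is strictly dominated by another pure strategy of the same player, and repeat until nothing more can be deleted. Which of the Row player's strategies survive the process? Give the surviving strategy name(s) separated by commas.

The Row player's strategy a2 is strictly dominated by a3 (Opt1: 11>6, Opt2: 11>8, Opt3: 8>7, Opt4: 12>1) and is removed.
The Row player's strategy a4 is strictly dominated by a3 (Opt1: 11>5, Opt2: 11>4, Opt3: 8>3, Opt4: 12>4) and is removed.
The Column player's strategy Opt2 is strictly dominated by Opt3 (a1: 8>4, a3: 12>7) and is removed.
The Column player's strategy Opt4 is strictly dominated by Opt3 (a1: 8>6, a3: 12>9) and is removed.
Among the remaining strategies, none is strictly dominated by another pure strategy of the same player, so the elimination stops.
Surviving strategies — the Row player: {a1, a3}; the Column player: {Opt1, Opt3}.

a1, a3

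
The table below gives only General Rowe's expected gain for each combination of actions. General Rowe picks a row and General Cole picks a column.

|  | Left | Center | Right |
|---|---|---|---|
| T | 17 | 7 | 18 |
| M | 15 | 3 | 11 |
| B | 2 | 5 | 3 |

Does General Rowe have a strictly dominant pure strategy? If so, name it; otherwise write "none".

T

T vs M: Left: 17>15, Center: 7>3, Right: 18>11.
T vs B: Left: 17>2, Center: 7>5, Right: 18>3.
T strictly beats every other strategy against every opponent action, so it is strictly dominant.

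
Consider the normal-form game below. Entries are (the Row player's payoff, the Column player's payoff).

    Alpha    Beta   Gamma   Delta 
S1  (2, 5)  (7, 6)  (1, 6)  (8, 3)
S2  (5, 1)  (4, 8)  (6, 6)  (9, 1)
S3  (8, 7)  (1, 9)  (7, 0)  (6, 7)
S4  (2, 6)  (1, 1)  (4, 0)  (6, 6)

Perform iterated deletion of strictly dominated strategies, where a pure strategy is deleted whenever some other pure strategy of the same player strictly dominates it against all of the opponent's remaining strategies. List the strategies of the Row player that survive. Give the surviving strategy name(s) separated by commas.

Row S4 is eliminated: S2 beats it against every remaining column (Alpha: 5>2, Beta: 4>1, Gamma: 6>4, Delta: 9>6).
The Column player's strategy Alpha is strictly dominated by Beta (S1: 6>5, S2: 8>1, S3: 9>7) and is removed.
For the Column player, Beta strictly dominates Delta on the remaining rows (S1: 6>3, S2: 8>1, S3: 9>7); eliminate Delta.
Among the remaining strategies, none is strictly dominated by another pure strategy of the same player, so the elimination stops.
Surviving strategies — the Row player: {S1, S2, S3}; the Column player: {Beta, Gamma}.

S1, S2, S3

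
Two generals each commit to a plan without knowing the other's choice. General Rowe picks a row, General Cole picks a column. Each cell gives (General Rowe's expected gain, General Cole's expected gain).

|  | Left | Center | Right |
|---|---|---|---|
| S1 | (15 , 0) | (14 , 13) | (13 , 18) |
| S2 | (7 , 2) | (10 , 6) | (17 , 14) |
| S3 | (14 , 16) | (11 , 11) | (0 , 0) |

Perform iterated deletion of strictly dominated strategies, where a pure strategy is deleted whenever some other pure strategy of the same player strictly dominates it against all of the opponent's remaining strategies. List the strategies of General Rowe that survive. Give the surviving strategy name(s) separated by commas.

General Rowe's strategy S3 is strictly dominated by S1 (Left: 15>14, Center: 14>11, Right: 13>0) and is removed.
General Cole's strategy Left is strictly dominated by Center (S1: 13>0, S2: 6>2) and is removed.
For General Cole, Right strictly dominates Center on the remaining rows (S1: 18>13, S2: 14>6); eliminate Center.
Row S1 is eliminated: S2 beats it against every remaining column (Right: 17>13).
Among the remaining strategies, none is strictly dominated by another pure strategy of the same player, so the elimination stops.
Surviving strategies — General Rowe: {S2}; General Cole: {Right}.

S2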